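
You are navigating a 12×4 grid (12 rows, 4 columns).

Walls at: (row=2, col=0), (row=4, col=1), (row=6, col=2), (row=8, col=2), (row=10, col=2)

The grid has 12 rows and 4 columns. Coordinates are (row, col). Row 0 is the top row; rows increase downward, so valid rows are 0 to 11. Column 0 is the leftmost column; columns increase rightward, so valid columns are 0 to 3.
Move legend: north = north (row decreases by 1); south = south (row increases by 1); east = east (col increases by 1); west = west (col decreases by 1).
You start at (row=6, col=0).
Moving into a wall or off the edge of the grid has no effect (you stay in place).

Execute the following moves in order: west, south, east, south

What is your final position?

Answer: Final position: (row=8, col=1)

Derivation:
Start: (row=6, col=0)
  west (west): blocked, stay at (row=6, col=0)
  south (south): (row=6, col=0) -> (row=7, col=0)
  east (east): (row=7, col=0) -> (row=7, col=1)
  south (south): (row=7, col=1) -> (row=8, col=1)
Final: (row=8, col=1)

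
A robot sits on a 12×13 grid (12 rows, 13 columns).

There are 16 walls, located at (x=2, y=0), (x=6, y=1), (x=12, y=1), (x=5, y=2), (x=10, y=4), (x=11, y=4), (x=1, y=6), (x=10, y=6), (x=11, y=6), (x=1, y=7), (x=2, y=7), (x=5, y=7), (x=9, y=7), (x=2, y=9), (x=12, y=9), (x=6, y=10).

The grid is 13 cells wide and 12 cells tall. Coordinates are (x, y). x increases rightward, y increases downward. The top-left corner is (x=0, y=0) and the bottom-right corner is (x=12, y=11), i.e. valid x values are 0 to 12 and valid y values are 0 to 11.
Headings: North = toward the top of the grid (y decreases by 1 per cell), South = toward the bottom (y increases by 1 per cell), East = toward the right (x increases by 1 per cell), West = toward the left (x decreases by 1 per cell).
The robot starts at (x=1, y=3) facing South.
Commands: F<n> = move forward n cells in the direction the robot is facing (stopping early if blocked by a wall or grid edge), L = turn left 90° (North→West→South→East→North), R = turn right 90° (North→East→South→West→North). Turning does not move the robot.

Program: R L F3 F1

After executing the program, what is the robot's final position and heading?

Answer: Final position: (x=1, y=5), facing South

Derivation:
Start: (x=1, y=3), facing South
  R: turn right, now facing West
  L: turn left, now facing South
  F3: move forward 2/3 (blocked), now at (x=1, y=5)
  F1: move forward 0/1 (blocked), now at (x=1, y=5)
Final: (x=1, y=5), facing South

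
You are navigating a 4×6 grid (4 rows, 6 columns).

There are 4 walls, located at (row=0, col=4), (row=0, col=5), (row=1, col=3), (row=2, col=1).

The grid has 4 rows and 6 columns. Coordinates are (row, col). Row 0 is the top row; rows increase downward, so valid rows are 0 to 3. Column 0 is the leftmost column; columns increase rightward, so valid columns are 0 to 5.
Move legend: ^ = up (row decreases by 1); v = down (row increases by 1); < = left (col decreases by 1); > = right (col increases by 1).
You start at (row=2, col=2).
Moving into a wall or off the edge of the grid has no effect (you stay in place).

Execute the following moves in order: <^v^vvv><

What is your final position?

Answer: Final position: (row=3, col=2)

Derivation:
Start: (row=2, col=2)
  < (left): blocked, stay at (row=2, col=2)
  ^ (up): (row=2, col=2) -> (row=1, col=2)
  v (down): (row=1, col=2) -> (row=2, col=2)
  ^ (up): (row=2, col=2) -> (row=1, col=2)
  v (down): (row=1, col=2) -> (row=2, col=2)
  v (down): (row=2, col=2) -> (row=3, col=2)
  v (down): blocked, stay at (row=3, col=2)
  > (right): (row=3, col=2) -> (row=3, col=3)
  < (left): (row=3, col=3) -> (row=3, col=2)
Final: (row=3, col=2)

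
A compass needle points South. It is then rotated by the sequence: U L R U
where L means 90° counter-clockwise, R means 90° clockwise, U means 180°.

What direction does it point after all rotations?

Answer: Final heading: South

Derivation:
Start: South
  U (U-turn (180°)) -> North
  L (left (90° counter-clockwise)) -> West
  R (right (90° clockwise)) -> North
  U (U-turn (180°)) -> South
Final: South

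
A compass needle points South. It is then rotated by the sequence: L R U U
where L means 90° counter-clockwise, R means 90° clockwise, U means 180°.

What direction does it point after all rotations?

Start: South
  L (left (90° counter-clockwise)) -> East
  R (right (90° clockwise)) -> South
  U (U-turn (180°)) -> North
  U (U-turn (180°)) -> South
Final: South

Answer: Final heading: South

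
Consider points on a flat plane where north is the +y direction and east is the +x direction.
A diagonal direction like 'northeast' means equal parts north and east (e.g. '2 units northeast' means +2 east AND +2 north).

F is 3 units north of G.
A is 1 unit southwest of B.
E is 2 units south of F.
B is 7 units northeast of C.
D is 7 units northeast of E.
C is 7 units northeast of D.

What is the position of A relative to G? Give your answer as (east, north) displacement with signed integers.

Place G at the origin (east=0, north=0).
  F is 3 units north of G: delta (east=+0, north=+3); F at (east=0, north=3).
  E is 2 units south of F: delta (east=+0, north=-2); E at (east=0, north=1).
  D is 7 units northeast of E: delta (east=+7, north=+7); D at (east=7, north=8).
  C is 7 units northeast of D: delta (east=+7, north=+7); C at (east=14, north=15).
  B is 7 units northeast of C: delta (east=+7, north=+7); B at (east=21, north=22).
  A is 1 unit southwest of B: delta (east=-1, north=-1); A at (east=20, north=21).
Therefore A relative to G: (east=20, north=21).

Answer: A is at (east=20, north=21) relative to G.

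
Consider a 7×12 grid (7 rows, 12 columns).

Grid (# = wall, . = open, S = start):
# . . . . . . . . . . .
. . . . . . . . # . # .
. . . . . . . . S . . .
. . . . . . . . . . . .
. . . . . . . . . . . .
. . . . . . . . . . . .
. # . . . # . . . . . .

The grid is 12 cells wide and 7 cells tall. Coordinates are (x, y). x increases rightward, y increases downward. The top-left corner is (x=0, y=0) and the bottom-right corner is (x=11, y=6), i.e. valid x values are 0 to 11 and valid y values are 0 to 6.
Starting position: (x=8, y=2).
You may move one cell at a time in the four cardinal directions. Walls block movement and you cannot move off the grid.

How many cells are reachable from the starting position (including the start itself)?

Answer: Reachable cells: 79

Derivation:
BFS flood-fill from (x=8, y=2):
  Distance 0: (x=8, y=2)
  Distance 1: (x=7, y=2), (x=9, y=2), (x=8, y=3)
  Distance 2: (x=7, y=1), (x=9, y=1), (x=6, y=2), (x=10, y=2), (x=7, y=3), (x=9, y=3), (x=8, y=4)
  Distance 3: (x=7, y=0), (x=9, y=0), (x=6, y=1), (x=5, y=2), (x=11, y=2), (x=6, y=3), (x=10, y=3), (x=7, y=4), (x=9, y=4), (x=8, y=5)
  Distance 4: (x=6, y=0), (x=8, y=0), (x=10, y=0), (x=5, y=1), (x=11, y=1), (x=4, y=2), (x=5, y=3), (x=11, y=3), (x=6, y=4), (x=10, y=4), (x=7, y=5), (x=9, y=5), (x=8, y=6)
  Distance 5: (x=5, y=0), (x=11, y=0), (x=4, y=1), (x=3, y=2), (x=4, y=3), (x=5, y=4), (x=11, y=4), (x=6, y=5), (x=10, y=5), (x=7, y=6), (x=9, y=6)
  Distance 6: (x=4, y=0), (x=3, y=1), (x=2, y=2), (x=3, y=3), (x=4, y=4), (x=5, y=5), (x=11, y=5), (x=6, y=6), (x=10, y=6)
  Distance 7: (x=3, y=0), (x=2, y=1), (x=1, y=2), (x=2, y=3), (x=3, y=4), (x=4, y=5), (x=11, y=6)
  Distance 8: (x=2, y=0), (x=1, y=1), (x=0, y=2), (x=1, y=3), (x=2, y=4), (x=3, y=5), (x=4, y=6)
  Distance 9: (x=1, y=0), (x=0, y=1), (x=0, y=3), (x=1, y=4), (x=2, y=5), (x=3, y=6)
  Distance 10: (x=0, y=4), (x=1, y=5), (x=2, y=6)
  Distance 11: (x=0, y=5)
  Distance 12: (x=0, y=6)
Total reachable: 79 (grid has 79 open cells total)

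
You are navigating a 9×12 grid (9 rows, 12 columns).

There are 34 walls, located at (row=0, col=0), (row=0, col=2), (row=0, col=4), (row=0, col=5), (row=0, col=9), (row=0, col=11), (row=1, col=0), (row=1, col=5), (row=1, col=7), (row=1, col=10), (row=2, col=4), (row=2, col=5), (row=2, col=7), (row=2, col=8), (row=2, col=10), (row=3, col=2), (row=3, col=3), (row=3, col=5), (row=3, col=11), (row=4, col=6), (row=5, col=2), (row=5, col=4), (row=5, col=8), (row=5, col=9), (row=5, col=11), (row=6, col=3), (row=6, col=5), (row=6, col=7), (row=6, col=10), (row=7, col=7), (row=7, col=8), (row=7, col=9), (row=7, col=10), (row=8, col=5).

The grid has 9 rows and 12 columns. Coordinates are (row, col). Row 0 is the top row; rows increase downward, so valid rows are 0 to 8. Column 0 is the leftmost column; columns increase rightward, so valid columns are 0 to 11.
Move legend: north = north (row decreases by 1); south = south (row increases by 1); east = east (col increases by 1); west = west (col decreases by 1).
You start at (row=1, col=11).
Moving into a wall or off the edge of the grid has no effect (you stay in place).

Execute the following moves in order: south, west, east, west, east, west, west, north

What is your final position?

Answer: Final position: (row=1, col=11)

Derivation:
Start: (row=1, col=11)
  south (south): (row=1, col=11) -> (row=2, col=11)
  west (west): blocked, stay at (row=2, col=11)
  east (east): blocked, stay at (row=2, col=11)
  west (west): blocked, stay at (row=2, col=11)
  east (east): blocked, stay at (row=2, col=11)
  west (west): blocked, stay at (row=2, col=11)
  west (west): blocked, stay at (row=2, col=11)
  north (north): (row=2, col=11) -> (row=1, col=11)
Final: (row=1, col=11)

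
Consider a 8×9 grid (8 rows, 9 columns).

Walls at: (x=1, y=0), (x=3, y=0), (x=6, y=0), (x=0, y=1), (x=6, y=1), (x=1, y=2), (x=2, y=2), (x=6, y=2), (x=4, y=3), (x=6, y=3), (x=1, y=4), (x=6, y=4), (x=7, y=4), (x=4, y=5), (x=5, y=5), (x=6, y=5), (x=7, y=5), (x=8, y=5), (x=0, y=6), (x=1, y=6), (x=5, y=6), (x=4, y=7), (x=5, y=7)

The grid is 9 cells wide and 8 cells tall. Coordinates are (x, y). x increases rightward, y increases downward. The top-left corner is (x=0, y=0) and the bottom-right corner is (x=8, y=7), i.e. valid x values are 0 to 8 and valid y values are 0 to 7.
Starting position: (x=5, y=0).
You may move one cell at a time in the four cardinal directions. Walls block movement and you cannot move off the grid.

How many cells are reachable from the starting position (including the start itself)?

BFS flood-fill from (x=5, y=0):
  Distance 0: (x=5, y=0)
  Distance 1: (x=4, y=0), (x=5, y=1)
  Distance 2: (x=4, y=1), (x=5, y=2)
  Distance 3: (x=3, y=1), (x=4, y=2), (x=5, y=3)
  Distance 4: (x=2, y=1), (x=3, y=2), (x=5, y=4)
  Distance 5: (x=2, y=0), (x=1, y=1), (x=3, y=3), (x=4, y=4)
  Distance 6: (x=2, y=3), (x=3, y=4)
  Distance 7: (x=1, y=3), (x=2, y=4), (x=3, y=5)
  Distance 8: (x=0, y=3), (x=2, y=5), (x=3, y=6)
  Distance 9: (x=0, y=2), (x=0, y=4), (x=1, y=5), (x=2, y=6), (x=4, y=6), (x=3, y=7)
  Distance 10: (x=0, y=5), (x=2, y=7)
  Distance 11: (x=1, y=7)
  Distance 12: (x=0, y=7)
Total reachable: 33 (grid has 49 open cells total)

Answer: Reachable cells: 33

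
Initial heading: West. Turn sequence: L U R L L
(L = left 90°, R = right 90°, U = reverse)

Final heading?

Start: West
  L (left (90° counter-clockwise)) -> South
  U (U-turn (180°)) -> North
  R (right (90° clockwise)) -> East
  L (left (90° counter-clockwise)) -> North
  L (left (90° counter-clockwise)) -> West
Final: West

Answer: Final heading: West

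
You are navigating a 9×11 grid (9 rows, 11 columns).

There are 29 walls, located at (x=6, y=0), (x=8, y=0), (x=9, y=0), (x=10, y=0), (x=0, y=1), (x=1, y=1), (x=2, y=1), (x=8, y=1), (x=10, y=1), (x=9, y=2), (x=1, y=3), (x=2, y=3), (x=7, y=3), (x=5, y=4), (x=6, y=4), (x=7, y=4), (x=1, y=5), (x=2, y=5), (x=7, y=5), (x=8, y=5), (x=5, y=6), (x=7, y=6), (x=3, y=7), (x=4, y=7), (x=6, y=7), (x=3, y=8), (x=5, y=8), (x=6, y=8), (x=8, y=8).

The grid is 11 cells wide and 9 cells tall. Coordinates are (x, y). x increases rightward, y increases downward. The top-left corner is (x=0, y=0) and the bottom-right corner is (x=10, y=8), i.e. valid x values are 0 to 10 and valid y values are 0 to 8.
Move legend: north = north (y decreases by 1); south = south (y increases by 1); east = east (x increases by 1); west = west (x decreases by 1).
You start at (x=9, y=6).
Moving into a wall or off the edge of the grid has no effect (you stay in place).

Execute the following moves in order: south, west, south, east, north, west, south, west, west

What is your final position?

Start: (x=9, y=6)
  south (south): (x=9, y=6) -> (x=9, y=7)
  west (west): (x=9, y=7) -> (x=8, y=7)
  south (south): blocked, stay at (x=8, y=7)
  east (east): (x=8, y=7) -> (x=9, y=7)
  north (north): (x=9, y=7) -> (x=9, y=6)
  west (west): (x=9, y=6) -> (x=8, y=6)
  south (south): (x=8, y=6) -> (x=8, y=7)
  west (west): (x=8, y=7) -> (x=7, y=7)
  west (west): blocked, stay at (x=7, y=7)
Final: (x=7, y=7)

Answer: Final position: (x=7, y=7)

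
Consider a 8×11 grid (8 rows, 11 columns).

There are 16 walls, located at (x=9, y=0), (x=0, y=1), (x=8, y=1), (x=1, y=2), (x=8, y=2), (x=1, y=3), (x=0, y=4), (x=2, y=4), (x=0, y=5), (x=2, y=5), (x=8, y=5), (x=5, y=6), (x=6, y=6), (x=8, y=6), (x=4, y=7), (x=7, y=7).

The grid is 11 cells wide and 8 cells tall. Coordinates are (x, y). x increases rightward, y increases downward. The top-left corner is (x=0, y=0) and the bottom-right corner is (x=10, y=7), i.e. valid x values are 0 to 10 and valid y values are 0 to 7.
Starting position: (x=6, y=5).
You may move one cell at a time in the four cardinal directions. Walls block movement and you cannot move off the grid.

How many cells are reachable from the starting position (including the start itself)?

Answer: Reachable cells: 68

Derivation:
BFS flood-fill from (x=6, y=5):
  Distance 0: (x=6, y=5)
  Distance 1: (x=6, y=4), (x=5, y=5), (x=7, y=5)
  Distance 2: (x=6, y=3), (x=5, y=4), (x=7, y=4), (x=4, y=5), (x=7, y=6)
  Distance 3: (x=6, y=2), (x=5, y=3), (x=7, y=3), (x=4, y=4), (x=8, y=4), (x=3, y=5), (x=4, y=6)
  Distance 4: (x=6, y=1), (x=5, y=2), (x=7, y=2), (x=4, y=3), (x=8, y=3), (x=3, y=4), (x=9, y=4), (x=3, y=6)
  Distance 5: (x=6, y=0), (x=5, y=1), (x=7, y=1), (x=4, y=2), (x=3, y=3), (x=9, y=3), (x=10, y=4), (x=9, y=5), (x=2, y=6), (x=3, y=7)
  Distance 6: (x=5, y=0), (x=7, y=0), (x=4, y=1), (x=3, y=2), (x=9, y=2), (x=2, y=3), (x=10, y=3), (x=10, y=5), (x=1, y=6), (x=9, y=6), (x=2, y=7)
  Distance 7: (x=4, y=0), (x=8, y=0), (x=3, y=1), (x=9, y=1), (x=2, y=2), (x=10, y=2), (x=1, y=5), (x=0, y=6), (x=10, y=6), (x=1, y=7), (x=9, y=7)
  Distance 8: (x=3, y=0), (x=2, y=1), (x=10, y=1), (x=1, y=4), (x=0, y=7), (x=8, y=7), (x=10, y=7)
  Distance 9: (x=2, y=0), (x=10, y=0), (x=1, y=1)
  Distance 10: (x=1, y=0)
  Distance 11: (x=0, y=0)
Total reachable: 68 (grid has 72 open cells total)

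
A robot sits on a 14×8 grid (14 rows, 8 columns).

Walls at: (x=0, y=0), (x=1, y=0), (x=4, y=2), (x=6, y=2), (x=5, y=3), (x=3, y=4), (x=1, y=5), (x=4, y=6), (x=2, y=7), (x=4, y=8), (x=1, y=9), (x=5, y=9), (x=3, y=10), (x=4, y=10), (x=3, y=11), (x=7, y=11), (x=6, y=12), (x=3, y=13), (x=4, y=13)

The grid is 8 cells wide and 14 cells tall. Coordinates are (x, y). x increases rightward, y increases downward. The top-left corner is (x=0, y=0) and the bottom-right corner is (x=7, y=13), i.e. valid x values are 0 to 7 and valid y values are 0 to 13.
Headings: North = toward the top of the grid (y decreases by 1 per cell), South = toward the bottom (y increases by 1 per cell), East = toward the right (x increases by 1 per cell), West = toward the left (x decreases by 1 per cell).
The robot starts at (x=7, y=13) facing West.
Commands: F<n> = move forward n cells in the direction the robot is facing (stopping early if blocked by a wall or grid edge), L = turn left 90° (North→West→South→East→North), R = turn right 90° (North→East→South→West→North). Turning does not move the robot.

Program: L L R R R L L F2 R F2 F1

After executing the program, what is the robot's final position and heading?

Start: (x=7, y=13), facing West
  L: turn left, now facing South
  L: turn left, now facing East
  R: turn right, now facing South
  R: turn right, now facing West
  R: turn right, now facing North
  L: turn left, now facing West
  L: turn left, now facing South
  F2: move forward 0/2 (blocked), now at (x=7, y=13)
  R: turn right, now facing West
  F2: move forward 2, now at (x=5, y=13)
  F1: move forward 0/1 (blocked), now at (x=5, y=13)
Final: (x=5, y=13), facing West

Answer: Final position: (x=5, y=13), facing West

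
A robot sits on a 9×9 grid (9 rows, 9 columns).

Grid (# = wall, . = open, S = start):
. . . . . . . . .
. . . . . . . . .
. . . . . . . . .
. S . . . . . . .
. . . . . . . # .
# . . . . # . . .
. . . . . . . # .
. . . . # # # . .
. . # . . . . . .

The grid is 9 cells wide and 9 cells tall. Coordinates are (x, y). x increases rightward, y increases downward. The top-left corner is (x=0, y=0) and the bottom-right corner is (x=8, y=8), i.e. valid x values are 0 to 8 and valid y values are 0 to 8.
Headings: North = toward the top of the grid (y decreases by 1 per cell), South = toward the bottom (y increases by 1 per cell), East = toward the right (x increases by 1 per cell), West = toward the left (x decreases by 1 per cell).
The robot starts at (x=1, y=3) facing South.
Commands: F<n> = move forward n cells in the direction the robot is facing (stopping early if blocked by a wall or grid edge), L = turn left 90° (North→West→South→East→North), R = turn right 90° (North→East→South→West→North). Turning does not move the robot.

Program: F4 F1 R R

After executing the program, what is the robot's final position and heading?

Answer: Final position: (x=1, y=8), facing North

Derivation:
Start: (x=1, y=3), facing South
  F4: move forward 4, now at (x=1, y=7)
  F1: move forward 1, now at (x=1, y=8)
  R: turn right, now facing West
  R: turn right, now facing North
Final: (x=1, y=8), facing North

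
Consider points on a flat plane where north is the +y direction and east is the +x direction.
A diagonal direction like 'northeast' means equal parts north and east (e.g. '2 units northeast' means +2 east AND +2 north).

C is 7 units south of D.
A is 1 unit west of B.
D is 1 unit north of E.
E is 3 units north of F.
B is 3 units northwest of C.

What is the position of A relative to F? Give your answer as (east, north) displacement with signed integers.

Place F at the origin (east=0, north=0).
  E is 3 units north of F: delta (east=+0, north=+3); E at (east=0, north=3).
  D is 1 unit north of E: delta (east=+0, north=+1); D at (east=0, north=4).
  C is 7 units south of D: delta (east=+0, north=-7); C at (east=0, north=-3).
  B is 3 units northwest of C: delta (east=-3, north=+3); B at (east=-3, north=0).
  A is 1 unit west of B: delta (east=-1, north=+0); A at (east=-4, north=0).
Therefore A relative to F: (east=-4, north=0).

Answer: A is at (east=-4, north=0) relative to F.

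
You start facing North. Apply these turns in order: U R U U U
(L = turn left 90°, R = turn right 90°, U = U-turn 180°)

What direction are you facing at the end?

Answer: Final heading: East

Derivation:
Start: North
  U (U-turn (180°)) -> South
  R (right (90° clockwise)) -> West
  U (U-turn (180°)) -> East
  U (U-turn (180°)) -> West
  U (U-turn (180°)) -> East
Final: East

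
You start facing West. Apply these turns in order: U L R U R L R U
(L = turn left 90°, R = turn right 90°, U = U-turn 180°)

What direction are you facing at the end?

Start: West
  U (U-turn (180°)) -> East
  L (left (90° counter-clockwise)) -> North
  R (right (90° clockwise)) -> East
  U (U-turn (180°)) -> West
  R (right (90° clockwise)) -> North
  L (left (90° counter-clockwise)) -> West
  R (right (90° clockwise)) -> North
  U (U-turn (180°)) -> South
Final: South

Answer: Final heading: South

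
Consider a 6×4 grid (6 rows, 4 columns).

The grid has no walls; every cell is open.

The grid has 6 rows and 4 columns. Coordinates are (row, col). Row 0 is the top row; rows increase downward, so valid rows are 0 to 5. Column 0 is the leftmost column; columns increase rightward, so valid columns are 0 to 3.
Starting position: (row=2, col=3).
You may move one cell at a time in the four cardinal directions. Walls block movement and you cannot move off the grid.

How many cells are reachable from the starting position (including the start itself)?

Answer: Reachable cells: 24

Derivation:
BFS flood-fill from (row=2, col=3):
  Distance 0: (row=2, col=3)
  Distance 1: (row=1, col=3), (row=2, col=2), (row=3, col=3)
  Distance 2: (row=0, col=3), (row=1, col=2), (row=2, col=1), (row=3, col=2), (row=4, col=3)
  Distance 3: (row=0, col=2), (row=1, col=1), (row=2, col=0), (row=3, col=1), (row=4, col=2), (row=5, col=3)
  Distance 4: (row=0, col=1), (row=1, col=0), (row=3, col=0), (row=4, col=1), (row=5, col=2)
  Distance 5: (row=0, col=0), (row=4, col=0), (row=5, col=1)
  Distance 6: (row=5, col=0)
Total reachable: 24 (grid has 24 open cells total)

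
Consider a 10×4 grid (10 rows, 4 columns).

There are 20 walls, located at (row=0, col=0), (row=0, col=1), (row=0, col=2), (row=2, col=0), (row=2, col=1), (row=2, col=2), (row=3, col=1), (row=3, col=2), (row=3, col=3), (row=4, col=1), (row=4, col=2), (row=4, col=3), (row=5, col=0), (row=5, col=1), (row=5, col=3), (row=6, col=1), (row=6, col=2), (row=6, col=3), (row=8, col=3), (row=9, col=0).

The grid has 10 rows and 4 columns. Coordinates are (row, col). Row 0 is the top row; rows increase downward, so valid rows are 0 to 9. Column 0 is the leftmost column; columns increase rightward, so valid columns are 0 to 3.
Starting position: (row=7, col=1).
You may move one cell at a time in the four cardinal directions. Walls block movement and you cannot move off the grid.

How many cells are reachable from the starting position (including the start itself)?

BFS flood-fill from (row=7, col=1):
  Distance 0: (row=7, col=1)
  Distance 1: (row=7, col=0), (row=7, col=2), (row=8, col=1)
  Distance 2: (row=6, col=0), (row=7, col=3), (row=8, col=0), (row=8, col=2), (row=9, col=1)
  Distance 3: (row=9, col=2)
  Distance 4: (row=9, col=3)
Total reachable: 11 (grid has 20 open cells total)

Answer: Reachable cells: 11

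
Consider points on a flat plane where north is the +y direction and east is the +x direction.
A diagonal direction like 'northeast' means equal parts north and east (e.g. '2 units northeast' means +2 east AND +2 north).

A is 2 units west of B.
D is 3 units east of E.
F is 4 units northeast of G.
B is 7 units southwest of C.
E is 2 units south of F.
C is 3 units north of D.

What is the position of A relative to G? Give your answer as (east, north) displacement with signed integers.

Place G at the origin (east=0, north=0).
  F is 4 units northeast of G: delta (east=+4, north=+4); F at (east=4, north=4).
  E is 2 units south of F: delta (east=+0, north=-2); E at (east=4, north=2).
  D is 3 units east of E: delta (east=+3, north=+0); D at (east=7, north=2).
  C is 3 units north of D: delta (east=+0, north=+3); C at (east=7, north=5).
  B is 7 units southwest of C: delta (east=-7, north=-7); B at (east=0, north=-2).
  A is 2 units west of B: delta (east=-2, north=+0); A at (east=-2, north=-2).
Therefore A relative to G: (east=-2, north=-2).

Answer: A is at (east=-2, north=-2) relative to G.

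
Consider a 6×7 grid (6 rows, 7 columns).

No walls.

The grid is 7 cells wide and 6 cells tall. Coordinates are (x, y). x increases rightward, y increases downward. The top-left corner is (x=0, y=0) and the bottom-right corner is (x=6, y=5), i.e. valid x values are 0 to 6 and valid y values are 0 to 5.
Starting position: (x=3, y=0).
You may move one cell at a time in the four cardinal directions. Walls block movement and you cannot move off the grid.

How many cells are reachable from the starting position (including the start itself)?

BFS flood-fill from (x=3, y=0):
  Distance 0: (x=3, y=0)
  Distance 1: (x=2, y=0), (x=4, y=0), (x=3, y=1)
  Distance 2: (x=1, y=0), (x=5, y=0), (x=2, y=1), (x=4, y=1), (x=3, y=2)
  Distance 3: (x=0, y=0), (x=6, y=0), (x=1, y=1), (x=5, y=1), (x=2, y=2), (x=4, y=2), (x=3, y=3)
  Distance 4: (x=0, y=1), (x=6, y=1), (x=1, y=2), (x=5, y=2), (x=2, y=3), (x=4, y=3), (x=3, y=4)
  Distance 5: (x=0, y=2), (x=6, y=2), (x=1, y=3), (x=5, y=3), (x=2, y=4), (x=4, y=4), (x=3, y=5)
  Distance 6: (x=0, y=3), (x=6, y=3), (x=1, y=4), (x=5, y=4), (x=2, y=5), (x=4, y=5)
  Distance 7: (x=0, y=4), (x=6, y=4), (x=1, y=5), (x=5, y=5)
  Distance 8: (x=0, y=5), (x=6, y=5)
Total reachable: 42 (grid has 42 open cells total)

Answer: Reachable cells: 42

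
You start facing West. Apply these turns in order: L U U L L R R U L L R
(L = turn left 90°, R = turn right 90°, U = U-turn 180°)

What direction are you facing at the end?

Start: West
  L (left (90° counter-clockwise)) -> South
  U (U-turn (180°)) -> North
  U (U-turn (180°)) -> South
  L (left (90° counter-clockwise)) -> East
  L (left (90° counter-clockwise)) -> North
  R (right (90° clockwise)) -> East
  R (right (90° clockwise)) -> South
  U (U-turn (180°)) -> North
  L (left (90° counter-clockwise)) -> West
  L (left (90° counter-clockwise)) -> South
  R (right (90° clockwise)) -> West
Final: West

Answer: Final heading: West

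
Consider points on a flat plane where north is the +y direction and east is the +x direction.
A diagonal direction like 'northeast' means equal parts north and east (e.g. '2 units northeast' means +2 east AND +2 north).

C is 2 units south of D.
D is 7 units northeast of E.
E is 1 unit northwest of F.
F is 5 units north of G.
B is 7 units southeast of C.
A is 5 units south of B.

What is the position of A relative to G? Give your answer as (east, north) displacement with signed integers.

Answer: A is at (east=13, north=-1) relative to G.

Derivation:
Place G at the origin (east=0, north=0).
  F is 5 units north of G: delta (east=+0, north=+5); F at (east=0, north=5).
  E is 1 unit northwest of F: delta (east=-1, north=+1); E at (east=-1, north=6).
  D is 7 units northeast of E: delta (east=+7, north=+7); D at (east=6, north=13).
  C is 2 units south of D: delta (east=+0, north=-2); C at (east=6, north=11).
  B is 7 units southeast of C: delta (east=+7, north=-7); B at (east=13, north=4).
  A is 5 units south of B: delta (east=+0, north=-5); A at (east=13, north=-1).
Therefore A relative to G: (east=13, north=-1).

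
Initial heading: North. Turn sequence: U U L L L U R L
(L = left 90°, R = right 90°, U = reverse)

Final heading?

Answer: Final heading: West

Derivation:
Start: North
  U (U-turn (180°)) -> South
  U (U-turn (180°)) -> North
  L (left (90° counter-clockwise)) -> West
  L (left (90° counter-clockwise)) -> South
  L (left (90° counter-clockwise)) -> East
  U (U-turn (180°)) -> West
  R (right (90° clockwise)) -> North
  L (left (90° counter-clockwise)) -> West
Final: West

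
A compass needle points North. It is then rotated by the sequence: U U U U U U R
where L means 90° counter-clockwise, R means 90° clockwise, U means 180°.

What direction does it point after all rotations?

Answer: Final heading: East

Derivation:
Start: North
  U (U-turn (180°)) -> South
  U (U-turn (180°)) -> North
  U (U-turn (180°)) -> South
  U (U-turn (180°)) -> North
  U (U-turn (180°)) -> South
  U (U-turn (180°)) -> North
  R (right (90° clockwise)) -> East
Final: East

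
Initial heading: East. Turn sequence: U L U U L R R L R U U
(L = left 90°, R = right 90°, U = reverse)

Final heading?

Start: East
  U (U-turn (180°)) -> West
  L (left (90° counter-clockwise)) -> South
  U (U-turn (180°)) -> North
  U (U-turn (180°)) -> South
  L (left (90° counter-clockwise)) -> East
  R (right (90° clockwise)) -> South
  R (right (90° clockwise)) -> West
  L (left (90° counter-clockwise)) -> South
  R (right (90° clockwise)) -> West
  U (U-turn (180°)) -> East
  U (U-turn (180°)) -> West
Final: West

Answer: Final heading: West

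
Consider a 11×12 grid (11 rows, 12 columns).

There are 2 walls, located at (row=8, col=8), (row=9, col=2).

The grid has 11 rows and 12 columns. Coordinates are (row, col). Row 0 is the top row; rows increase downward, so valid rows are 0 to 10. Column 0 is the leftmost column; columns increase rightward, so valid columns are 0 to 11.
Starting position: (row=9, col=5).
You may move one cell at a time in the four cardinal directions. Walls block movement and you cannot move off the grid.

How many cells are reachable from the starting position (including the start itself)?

Answer: Reachable cells: 130

Derivation:
BFS flood-fill from (row=9, col=5):
  Distance 0: (row=9, col=5)
  Distance 1: (row=8, col=5), (row=9, col=4), (row=9, col=6), (row=10, col=5)
  Distance 2: (row=7, col=5), (row=8, col=4), (row=8, col=6), (row=9, col=3), (row=9, col=7), (row=10, col=4), (row=10, col=6)
  Distance 3: (row=6, col=5), (row=7, col=4), (row=7, col=6), (row=8, col=3), (row=8, col=7), (row=9, col=8), (row=10, col=3), (row=10, col=7)
  Distance 4: (row=5, col=5), (row=6, col=4), (row=6, col=6), (row=7, col=3), (row=7, col=7), (row=8, col=2), (row=9, col=9), (row=10, col=2), (row=10, col=8)
  Distance 5: (row=4, col=5), (row=5, col=4), (row=5, col=6), (row=6, col=3), (row=6, col=7), (row=7, col=2), (row=7, col=8), (row=8, col=1), (row=8, col=9), (row=9, col=10), (row=10, col=1), (row=10, col=9)
  Distance 6: (row=3, col=5), (row=4, col=4), (row=4, col=6), (row=5, col=3), (row=5, col=7), (row=6, col=2), (row=6, col=8), (row=7, col=1), (row=7, col=9), (row=8, col=0), (row=8, col=10), (row=9, col=1), (row=9, col=11), (row=10, col=0), (row=10, col=10)
  Distance 7: (row=2, col=5), (row=3, col=4), (row=3, col=6), (row=4, col=3), (row=4, col=7), (row=5, col=2), (row=5, col=8), (row=6, col=1), (row=6, col=9), (row=7, col=0), (row=7, col=10), (row=8, col=11), (row=9, col=0), (row=10, col=11)
  Distance 8: (row=1, col=5), (row=2, col=4), (row=2, col=6), (row=3, col=3), (row=3, col=7), (row=4, col=2), (row=4, col=8), (row=5, col=1), (row=5, col=9), (row=6, col=0), (row=6, col=10), (row=7, col=11)
  Distance 9: (row=0, col=5), (row=1, col=4), (row=1, col=6), (row=2, col=3), (row=2, col=7), (row=3, col=2), (row=3, col=8), (row=4, col=1), (row=4, col=9), (row=5, col=0), (row=5, col=10), (row=6, col=11)
  Distance 10: (row=0, col=4), (row=0, col=6), (row=1, col=3), (row=1, col=7), (row=2, col=2), (row=2, col=8), (row=3, col=1), (row=3, col=9), (row=4, col=0), (row=4, col=10), (row=5, col=11)
  Distance 11: (row=0, col=3), (row=0, col=7), (row=1, col=2), (row=1, col=8), (row=2, col=1), (row=2, col=9), (row=3, col=0), (row=3, col=10), (row=4, col=11)
  Distance 12: (row=0, col=2), (row=0, col=8), (row=1, col=1), (row=1, col=9), (row=2, col=0), (row=2, col=10), (row=3, col=11)
  Distance 13: (row=0, col=1), (row=0, col=9), (row=1, col=0), (row=1, col=10), (row=2, col=11)
  Distance 14: (row=0, col=0), (row=0, col=10), (row=1, col=11)
  Distance 15: (row=0, col=11)
Total reachable: 130 (grid has 130 open cells total)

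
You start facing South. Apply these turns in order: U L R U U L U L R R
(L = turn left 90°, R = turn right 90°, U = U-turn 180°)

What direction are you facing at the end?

Answer: Final heading: South

Derivation:
Start: South
  U (U-turn (180°)) -> North
  L (left (90° counter-clockwise)) -> West
  R (right (90° clockwise)) -> North
  U (U-turn (180°)) -> South
  U (U-turn (180°)) -> North
  L (left (90° counter-clockwise)) -> West
  U (U-turn (180°)) -> East
  L (left (90° counter-clockwise)) -> North
  R (right (90° clockwise)) -> East
  R (right (90° clockwise)) -> South
Final: South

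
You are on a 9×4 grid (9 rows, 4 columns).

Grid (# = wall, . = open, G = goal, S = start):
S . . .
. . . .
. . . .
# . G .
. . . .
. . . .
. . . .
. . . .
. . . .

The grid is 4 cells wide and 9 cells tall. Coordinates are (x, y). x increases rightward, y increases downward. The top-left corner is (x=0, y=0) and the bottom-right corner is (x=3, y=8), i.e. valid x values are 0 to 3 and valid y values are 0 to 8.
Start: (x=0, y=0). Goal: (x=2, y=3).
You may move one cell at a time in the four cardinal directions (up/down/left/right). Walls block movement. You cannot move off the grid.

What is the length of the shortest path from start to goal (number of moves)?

BFS from (x=0, y=0) until reaching (x=2, y=3):
  Distance 0: (x=0, y=0)
  Distance 1: (x=1, y=0), (x=0, y=1)
  Distance 2: (x=2, y=0), (x=1, y=1), (x=0, y=2)
  Distance 3: (x=3, y=0), (x=2, y=1), (x=1, y=2)
  Distance 4: (x=3, y=1), (x=2, y=2), (x=1, y=3)
  Distance 5: (x=3, y=2), (x=2, y=3), (x=1, y=4)  <- goal reached here
One shortest path (5 moves): (x=0, y=0) -> (x=1, y=0) -> (x=2, y=0) -> (x=2, y=1) -> (x=2, y=2) -> (x=2, y=3)

Answer: Shortest path length: 5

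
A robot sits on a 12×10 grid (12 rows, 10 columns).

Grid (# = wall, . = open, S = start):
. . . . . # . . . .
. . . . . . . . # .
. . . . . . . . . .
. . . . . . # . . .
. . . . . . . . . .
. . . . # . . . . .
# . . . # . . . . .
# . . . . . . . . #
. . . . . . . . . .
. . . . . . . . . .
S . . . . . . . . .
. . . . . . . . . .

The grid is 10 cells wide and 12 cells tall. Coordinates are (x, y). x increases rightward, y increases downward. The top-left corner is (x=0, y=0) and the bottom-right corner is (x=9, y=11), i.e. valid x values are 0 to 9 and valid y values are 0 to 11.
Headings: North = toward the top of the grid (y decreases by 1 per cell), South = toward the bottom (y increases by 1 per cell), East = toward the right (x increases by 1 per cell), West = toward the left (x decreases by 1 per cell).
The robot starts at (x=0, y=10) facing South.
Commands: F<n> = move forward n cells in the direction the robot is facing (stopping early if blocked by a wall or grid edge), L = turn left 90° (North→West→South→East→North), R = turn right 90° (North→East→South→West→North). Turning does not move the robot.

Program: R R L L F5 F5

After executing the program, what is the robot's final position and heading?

Answer: Final position: (x=0, y=11), facing South

Derivation:
Start: (x=0, y=10), facing South
  R: turn right, now facing West
  R: turn right, now facing North
  L: turn left, now facing West
  L: turn left, now facing South
  F5: move forward 1/5 (blocked), now at (x=0, y=11)
  F5: move forward 0/5 (blocked), now at (x=0, y=11)
Final: (x=0, y=11), facing South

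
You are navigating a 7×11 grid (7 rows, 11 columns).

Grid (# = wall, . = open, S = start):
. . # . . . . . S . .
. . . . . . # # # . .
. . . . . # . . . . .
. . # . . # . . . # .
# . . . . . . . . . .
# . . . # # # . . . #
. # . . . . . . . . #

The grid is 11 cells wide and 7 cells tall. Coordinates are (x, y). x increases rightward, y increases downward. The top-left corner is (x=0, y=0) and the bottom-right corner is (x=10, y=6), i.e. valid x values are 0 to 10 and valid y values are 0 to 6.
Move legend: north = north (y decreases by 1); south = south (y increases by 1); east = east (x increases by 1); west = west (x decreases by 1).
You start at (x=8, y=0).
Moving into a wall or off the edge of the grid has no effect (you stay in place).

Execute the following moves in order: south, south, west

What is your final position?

Start: (x=8, y=0)
  south (south): blocked, stay at (x=8, y=0)
  south (south): blocked, stay at (x=8, y=0)
  west (west): (x=8, y=0) -> (x=7, y=0)
Final: (x=7, y=0)

Answer: Final position: (x=7, y=0)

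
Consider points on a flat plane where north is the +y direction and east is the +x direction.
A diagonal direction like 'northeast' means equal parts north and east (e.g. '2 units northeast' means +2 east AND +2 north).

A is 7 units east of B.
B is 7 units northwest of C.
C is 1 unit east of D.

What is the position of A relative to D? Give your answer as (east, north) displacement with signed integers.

Answer: A is at (east=1, north=7) relative to D.

Derivation:
Place D at the origin (east=0, north=0).
  C is 1 unit east of D: delta (east=+1, north=+0); C at (east=1, north=0).
  B is 7 units northwest of C: delta (east=-7, north=+7); B at (east=-6, north=7).
  A is 7 units east of B: delta (east=+7, north=+0); A at (east=1, north=7).
Therefore A relative to D: (east=1, north=7).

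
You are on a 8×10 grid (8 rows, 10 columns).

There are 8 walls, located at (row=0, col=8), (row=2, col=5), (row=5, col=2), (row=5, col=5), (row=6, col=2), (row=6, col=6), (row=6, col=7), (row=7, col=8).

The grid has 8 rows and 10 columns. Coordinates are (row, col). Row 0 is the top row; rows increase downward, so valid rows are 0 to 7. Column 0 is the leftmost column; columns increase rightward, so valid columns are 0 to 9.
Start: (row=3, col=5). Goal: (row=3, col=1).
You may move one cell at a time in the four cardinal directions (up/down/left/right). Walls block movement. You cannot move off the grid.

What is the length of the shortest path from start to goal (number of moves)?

BFS from (row=3, col=5) until reaching (row=3, col=1):
  Distance 0: (row=3, col=5)
  Distance 1: (row=3, col=4), (row=3, col=6), (row=4, col=5)
  Distance 2: (row=2, col=4), (row=2, col=6), (row=3, col=3), (row=3, col=7), (row=4, col=4), (row=4, col=6)
  Distance 3: (row=1, col=4), (row=1, col=6), (row=2, col=3), (row=2, col=7), (row=3, col=2), (row=3, col=8), (row=4, col=3), (row=4, col=7), (row=5, col=4), (row=5, col=6)
  Distance 4: (row=0, col=4), (row=0, col=6), (row=1, col=3), (row=1, col=5), (row=1, col=7), (row=2, col=2), (row=2, col=8), (row=3, col=1), (row=3, col=9), (row=4, col=2), (row=4, col=8), (row=5, col=3), (row=5, col=7), (row=6, col=4)  <- goal reached here
One shortest path (4 moves): (row=3, col=5) -> (row=3, col=4) -> (row=3, col=3) -> (row=3, col=2) -> (row=3, col=1)

Answer: Shortest path length: 4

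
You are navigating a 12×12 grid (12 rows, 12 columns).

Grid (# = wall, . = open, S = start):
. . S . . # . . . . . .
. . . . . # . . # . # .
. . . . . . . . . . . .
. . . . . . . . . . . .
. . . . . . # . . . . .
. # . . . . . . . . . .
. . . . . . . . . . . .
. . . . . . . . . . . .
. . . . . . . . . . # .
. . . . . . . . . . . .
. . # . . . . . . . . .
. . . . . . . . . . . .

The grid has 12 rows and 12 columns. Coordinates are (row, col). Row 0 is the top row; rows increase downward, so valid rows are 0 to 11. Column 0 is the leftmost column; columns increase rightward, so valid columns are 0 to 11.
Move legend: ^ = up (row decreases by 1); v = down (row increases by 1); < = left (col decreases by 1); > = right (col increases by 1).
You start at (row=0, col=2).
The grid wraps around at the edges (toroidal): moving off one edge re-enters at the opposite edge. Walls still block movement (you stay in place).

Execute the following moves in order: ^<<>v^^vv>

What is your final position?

Start: (row=0, col=2)
  ^ (up): (row=0, col=2) -> (row=11, col=2)
  < (left): (row=11, col=2) -> (row=11, col=1)
  < (left): (row=11, col=1) -> (row=11, col=0)
  > (right): (row=11, col=0) -> (row=11, col=1)
  v (down): (row=11, col=1) -> (row=0, col=1)
  ^ (up): (row=0, col=1) -> (row=11, col=1)
  ^ (up): (row=11, col=1) -> (row=10, col=1)
  v (down): (row=10, col=1) -> (row=11, col=1)
  v (down): (row=11, col=1) -> (row=0, col=1)
  > (right): (row=0, col=1) -> (row=0, col=2)
Final: (row=0, col=2)

Answer: Final position: (row=0, col=2)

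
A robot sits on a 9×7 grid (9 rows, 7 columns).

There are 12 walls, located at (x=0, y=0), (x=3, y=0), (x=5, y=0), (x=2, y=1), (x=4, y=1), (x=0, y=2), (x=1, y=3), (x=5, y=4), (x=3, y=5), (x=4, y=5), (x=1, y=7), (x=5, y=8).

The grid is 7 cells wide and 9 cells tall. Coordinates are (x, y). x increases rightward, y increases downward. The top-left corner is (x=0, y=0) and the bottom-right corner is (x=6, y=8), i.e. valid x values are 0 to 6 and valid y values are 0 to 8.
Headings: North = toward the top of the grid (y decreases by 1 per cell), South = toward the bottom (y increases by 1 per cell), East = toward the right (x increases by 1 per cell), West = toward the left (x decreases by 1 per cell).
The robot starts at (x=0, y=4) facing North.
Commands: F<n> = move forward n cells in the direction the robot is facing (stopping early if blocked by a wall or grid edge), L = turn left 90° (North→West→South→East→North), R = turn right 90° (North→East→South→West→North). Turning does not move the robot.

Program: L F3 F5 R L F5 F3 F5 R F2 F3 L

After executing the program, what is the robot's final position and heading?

Answer: Final position: (x=0, y=3), facing West

Derivation:
Start: (x=0, y=4), facing North
  L: turn left, now facing West
  F3: move forward 0/3 (blocked), now at (x=0, y=4)
  F5: move forward 0/5 (blocked), now at (x=0, y=4)
  R: turn right, now facing North
  L: turn left, now facing West
  F5: move forward 0/5 (blocked), now at (x=0, y=4)
  F3: move forward 0/3 (blocked), now at (x=0, y=4)
  F5: move forward 0/5 (blocked), now at (x=0, y=4)
  R: turn right, now facing North
  F2: move forward 1/2 (blocked), now at (x=0, y=3)
  F3: move forward 0/3 (blocked), now at (x=0, y=3)
  L: turn left, now facing West
Final: (x=0, y=3), facing West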